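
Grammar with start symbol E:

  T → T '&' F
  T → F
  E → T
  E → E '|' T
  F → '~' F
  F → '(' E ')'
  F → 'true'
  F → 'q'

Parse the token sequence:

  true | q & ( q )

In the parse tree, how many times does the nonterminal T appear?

4

[E [E [T [F true]]] | [T [T [F q]] & [F ( [E [T [F q]]] )]]]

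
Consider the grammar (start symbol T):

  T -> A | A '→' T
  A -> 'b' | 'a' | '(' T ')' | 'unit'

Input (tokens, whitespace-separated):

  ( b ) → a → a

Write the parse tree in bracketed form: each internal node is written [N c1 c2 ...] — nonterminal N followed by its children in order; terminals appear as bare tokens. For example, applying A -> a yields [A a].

[T [A ( [T [A b]] )] → [T [A a] → [T [A a]]]]

T
A → T
( T ) → T
( A ) → T
( b ) → T
( b ) → A → T
( b ) → a → T
( b ) → a → A
( b ) → a → a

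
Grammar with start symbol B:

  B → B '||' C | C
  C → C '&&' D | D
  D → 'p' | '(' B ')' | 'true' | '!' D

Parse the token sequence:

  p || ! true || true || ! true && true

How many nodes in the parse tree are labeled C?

[B [B [B [B [C [D p]]] || [C [D ! [D true]]]] || [C [D true]]] || [C [C [D ! [D true]]] && [D true]]]

5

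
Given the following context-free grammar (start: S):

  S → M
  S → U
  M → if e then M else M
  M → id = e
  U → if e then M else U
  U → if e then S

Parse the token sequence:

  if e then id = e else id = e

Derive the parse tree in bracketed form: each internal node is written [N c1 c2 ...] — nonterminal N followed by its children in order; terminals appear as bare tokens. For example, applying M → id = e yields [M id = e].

S
M
if e then M else M
if e then id = e else M
if e then id = e else id = e

[S [M if e then [M id = e] else [M id = e]]]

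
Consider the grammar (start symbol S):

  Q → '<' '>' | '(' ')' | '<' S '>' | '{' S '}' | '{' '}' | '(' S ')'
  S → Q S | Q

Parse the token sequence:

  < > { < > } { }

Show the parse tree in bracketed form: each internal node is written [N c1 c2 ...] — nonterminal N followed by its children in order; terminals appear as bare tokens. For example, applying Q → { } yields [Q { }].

S
Q S
< > S
< > Q S
< > { S } S
< > { Q } S
< > { < > } S
< > { < > } Q
< > { < > } { }

[S [Q < >] [S [Q { [S [Q < >]] }] [S [Q { }]]]]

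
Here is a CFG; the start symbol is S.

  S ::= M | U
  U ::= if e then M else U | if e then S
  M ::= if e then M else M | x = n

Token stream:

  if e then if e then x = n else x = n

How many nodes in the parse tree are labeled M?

[S [U if e then [S [M if e then [M x = n] else [M x = n]]]]]

3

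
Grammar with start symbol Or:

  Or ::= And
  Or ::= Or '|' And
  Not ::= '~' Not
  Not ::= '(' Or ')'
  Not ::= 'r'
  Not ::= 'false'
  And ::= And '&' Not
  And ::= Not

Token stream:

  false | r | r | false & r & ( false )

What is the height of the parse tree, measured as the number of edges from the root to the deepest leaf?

6

[Or [Or [Or [Or [And [Not false]]] | [And [Not r]]] | [And [Not r]]] | [And [And [And [Not false]] & [Not r]] & [Not ( [Or [And [Not false]]] )]]]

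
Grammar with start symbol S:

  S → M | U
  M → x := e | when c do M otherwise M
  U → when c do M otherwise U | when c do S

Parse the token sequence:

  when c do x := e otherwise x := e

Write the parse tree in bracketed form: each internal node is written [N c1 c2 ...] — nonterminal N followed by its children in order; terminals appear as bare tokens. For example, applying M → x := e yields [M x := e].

S
M
when c do M otherwise M
when c do x := e otherwise M
when c do x := e otherwise x := e

[S [M when c do [M x := e] otherwise [M x := e]]]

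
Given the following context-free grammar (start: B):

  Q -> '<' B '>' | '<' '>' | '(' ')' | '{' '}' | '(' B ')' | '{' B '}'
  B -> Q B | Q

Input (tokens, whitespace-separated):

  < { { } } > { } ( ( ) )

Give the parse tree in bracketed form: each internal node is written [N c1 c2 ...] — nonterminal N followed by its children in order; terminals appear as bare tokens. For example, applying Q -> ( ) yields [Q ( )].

[B [Q < [B [Q { [B [Q { }]] }]] >] [B [Q { }] [B [Q ( [B [Q ( )]] )]]]]

B
Q B
< B > B
< Q > B
< { B } > B
< { Q } > B
< { { } } > B
< { { } } > Q B
< { { } } > { } B
< { { } } > { } Q
< { { } } > { } ( B )
< { { } } > { } ( Q )
< { { } } > { } ( ( ) )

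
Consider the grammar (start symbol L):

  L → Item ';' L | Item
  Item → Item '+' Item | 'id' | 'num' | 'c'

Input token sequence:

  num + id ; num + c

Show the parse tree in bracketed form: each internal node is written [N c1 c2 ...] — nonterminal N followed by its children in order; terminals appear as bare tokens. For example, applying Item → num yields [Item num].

[L [Item [Item num] + [Item id]] ; [L [Item [Item num] + [Item c]]]]

L
Item ; L
Item + Item ; L
num + Item ; L
num + id ; L
num + id ; Item
num + id ; Item + Item
num + id ; num + Item
num + id ; num + c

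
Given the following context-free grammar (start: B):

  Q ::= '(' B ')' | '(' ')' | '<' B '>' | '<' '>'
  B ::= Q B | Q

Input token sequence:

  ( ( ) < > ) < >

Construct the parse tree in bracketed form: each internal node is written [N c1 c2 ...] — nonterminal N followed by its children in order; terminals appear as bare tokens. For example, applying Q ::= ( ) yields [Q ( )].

[B [Q ( [B [Q ( )] [B [Q < >]]] )] [B [Q < >]]]

B
Q B
( B ) B
( Q B ) B
( ( ) B ) B
( ( ) Q ) B
( ( ) < > ) B
( ( ) < > ) Q
( ( ) < > ) < >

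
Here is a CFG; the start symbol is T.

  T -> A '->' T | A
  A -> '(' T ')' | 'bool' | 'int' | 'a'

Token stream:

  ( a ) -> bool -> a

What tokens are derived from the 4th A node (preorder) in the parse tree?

[T [A ( [T [A a]] )] -> [T [A bool] -> [T [A a]]]]

a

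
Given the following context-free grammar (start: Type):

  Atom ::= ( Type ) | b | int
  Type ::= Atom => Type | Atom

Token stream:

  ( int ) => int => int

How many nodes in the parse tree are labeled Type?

[Type [Atom ( [Type [Atom int]] )] => [Type [Atom int] => [Type [Atom int]]]]

4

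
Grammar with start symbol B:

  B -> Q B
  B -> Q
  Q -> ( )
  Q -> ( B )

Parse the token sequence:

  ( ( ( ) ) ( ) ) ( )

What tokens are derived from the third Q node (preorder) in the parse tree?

( )

[B [Q ( [B [Q ( [B [Q ( )]] )] [B [Q ( )]]] )] [B [Q ( )]]]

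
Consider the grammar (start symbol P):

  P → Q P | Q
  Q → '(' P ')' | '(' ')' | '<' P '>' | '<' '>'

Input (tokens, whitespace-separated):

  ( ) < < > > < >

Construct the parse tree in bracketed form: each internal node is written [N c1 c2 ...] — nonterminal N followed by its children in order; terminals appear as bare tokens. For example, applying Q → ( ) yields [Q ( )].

P
Q P
( ) P
( ) Q P
( ) < P > P
( ) < Q > P
( ) < < > > P
( ) < < > > Q
( ) < < > > < >

[P [Q ( )] [P [Q < [P [Q < >]] >] [P [Q < >]]]]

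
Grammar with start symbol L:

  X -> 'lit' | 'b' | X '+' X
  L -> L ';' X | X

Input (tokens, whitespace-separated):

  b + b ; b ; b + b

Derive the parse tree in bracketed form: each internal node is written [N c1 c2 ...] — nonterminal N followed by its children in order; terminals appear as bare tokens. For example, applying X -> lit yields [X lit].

[L [L [L [X [X b] + [X b]]] ; [X b]] ; [X [X b] + [X b]]]

L
L ; X
L ; X ; X
X ; X ; X
X + X ; X ; X
b + X ; X ; X
b + b ; X ; X
b + b ; b ; X
b + b ; b ; X + X
b + b ; b ; b + X
b + b ; b ; b + b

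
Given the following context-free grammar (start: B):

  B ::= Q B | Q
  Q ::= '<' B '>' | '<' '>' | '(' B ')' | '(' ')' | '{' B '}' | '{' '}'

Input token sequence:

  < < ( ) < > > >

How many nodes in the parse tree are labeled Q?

[B [Q < [B [Q < [B [Q ( )] [B [Q < >]]] >]] >]]

4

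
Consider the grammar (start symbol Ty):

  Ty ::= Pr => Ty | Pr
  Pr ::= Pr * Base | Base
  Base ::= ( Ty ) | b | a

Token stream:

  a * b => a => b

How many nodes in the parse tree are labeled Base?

4

[Ty [Pr [Pr [Base a]] * [Base b]] => [Ty [Pr [Base a]] => [Ty [Pr [Base b]]]]]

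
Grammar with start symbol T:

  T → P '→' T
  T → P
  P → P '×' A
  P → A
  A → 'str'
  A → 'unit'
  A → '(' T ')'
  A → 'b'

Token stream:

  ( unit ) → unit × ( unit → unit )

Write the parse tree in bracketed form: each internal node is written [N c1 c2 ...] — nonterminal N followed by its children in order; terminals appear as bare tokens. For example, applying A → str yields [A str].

[T [P [A ( [T [P [A unit]]] )]] → [T [P [P [A unit]] × [A ( [T [P [A unit]] → [T [P [A unit]]]] )]]]]

T
P → T
A → T
( T ) → T
( P ) → T
( A ) → T
( unit ) → T
( unit ) → P
( unit ) → P × A
( unit ) → A × A
( unit ) → unit × A
( unit ) → unit × ( T )
( unit ) → unit × ( P → T )
( unit ) → unit × ( A → T )
( unit ) → unit × ( unit → T )
( unit ) → unit × ( unit → P )
( unit ) → unit × ( unit → A )
( unit ) → unit × ( unit → unit )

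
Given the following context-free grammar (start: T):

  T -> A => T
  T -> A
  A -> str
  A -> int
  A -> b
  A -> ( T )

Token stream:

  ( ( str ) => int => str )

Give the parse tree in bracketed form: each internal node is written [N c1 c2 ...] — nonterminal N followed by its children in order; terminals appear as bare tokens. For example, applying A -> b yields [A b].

T
A
( T )
( A => T )
( ( T ) => T )
( ( A ) => T )
( ( str ) => T )
( ( str ) => A => T )
( ( str ) => int => T )
( ( str ) => int => A )
( ( str ) => int => str )

[T [A ( [T [A ( [T [A str]] )] => [T [A int] => [T [A str]]]] )]]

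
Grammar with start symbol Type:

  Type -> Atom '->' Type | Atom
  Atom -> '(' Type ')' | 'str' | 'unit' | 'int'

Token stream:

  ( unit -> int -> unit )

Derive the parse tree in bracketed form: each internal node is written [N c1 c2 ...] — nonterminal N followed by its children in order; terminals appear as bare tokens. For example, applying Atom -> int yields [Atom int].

Type
Atom
( Type )
( Atom -> Type )
( unit -> Type )
( unit -> Atom -> Type )
( unit -> int -> Type )
( unit -> int -> Atom )
( unit -> int -> unit )

[Type [Atom ( [Type [Atom unit] -> [Type [Atom int] -> [Type [Atom unit]]]] )]]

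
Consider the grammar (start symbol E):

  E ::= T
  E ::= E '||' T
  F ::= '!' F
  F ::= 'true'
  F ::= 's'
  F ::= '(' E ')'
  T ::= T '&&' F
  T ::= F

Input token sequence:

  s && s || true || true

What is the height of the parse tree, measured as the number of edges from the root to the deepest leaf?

6

[E [E [E [T [T [F s]] && [F s]]] || [T [F true]]] || [T [F true]]]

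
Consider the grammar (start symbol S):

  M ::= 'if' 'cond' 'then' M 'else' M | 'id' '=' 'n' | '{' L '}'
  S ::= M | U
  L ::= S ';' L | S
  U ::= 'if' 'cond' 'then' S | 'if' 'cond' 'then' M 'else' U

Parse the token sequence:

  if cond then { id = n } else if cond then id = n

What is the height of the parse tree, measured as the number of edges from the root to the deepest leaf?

6

[S [U if cond then [M { [L [S [M id = n]]] }] else [U if cond then [S [M id = n]]]]]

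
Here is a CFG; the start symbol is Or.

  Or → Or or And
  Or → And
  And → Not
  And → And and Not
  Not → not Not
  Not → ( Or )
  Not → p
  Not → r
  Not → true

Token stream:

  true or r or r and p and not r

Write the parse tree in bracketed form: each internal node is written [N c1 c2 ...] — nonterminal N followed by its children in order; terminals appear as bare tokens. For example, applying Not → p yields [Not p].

Or
Or or And
Or or And or And
And or And or And
Not or And or And
true or And or And
true or Not or And
true or r or And
true or r or And and Not
true or r or And and Not and Not
true or r or Not and Not and Not
true or r or r and Not and Not
true or r or r and p and Not
true or r or r and p and not Not
true or r or r and p and not r

[Or [Or [Or [And [Not true]]] or [And [Not r]]] or [And [And [And [Not r]] and [Not p]] and [Not not [Not r]]]]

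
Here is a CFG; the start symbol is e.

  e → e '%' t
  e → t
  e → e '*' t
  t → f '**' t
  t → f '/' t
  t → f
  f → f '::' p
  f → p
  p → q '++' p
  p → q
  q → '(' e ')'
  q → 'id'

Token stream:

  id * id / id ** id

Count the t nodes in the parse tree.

4

[e [e [t [f [p [q id]]]]] * [t [f [p [q id]]] / [t [f [p [q id]]] ** [t [f [p [q id]]]]]]]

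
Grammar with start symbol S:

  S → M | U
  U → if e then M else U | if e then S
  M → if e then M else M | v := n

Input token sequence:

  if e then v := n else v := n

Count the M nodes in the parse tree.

[S [M if e then [M v := n] else [M v := n]]]

3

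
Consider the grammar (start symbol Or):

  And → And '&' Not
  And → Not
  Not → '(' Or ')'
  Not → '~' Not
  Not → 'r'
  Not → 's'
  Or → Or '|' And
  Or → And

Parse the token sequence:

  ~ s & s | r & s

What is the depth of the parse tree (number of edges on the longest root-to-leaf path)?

6

[Or [Or [And [And [Not ~ [Not s]]] & [Not s]]] | [And [And [Not r]] & [Not s]]]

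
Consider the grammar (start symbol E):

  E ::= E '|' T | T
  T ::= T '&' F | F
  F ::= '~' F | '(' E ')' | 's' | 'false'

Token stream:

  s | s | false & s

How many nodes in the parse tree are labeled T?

4

[E [E [E [T [F s]]] | [T [F s]]] | [T [T [F false]] & [F s]]]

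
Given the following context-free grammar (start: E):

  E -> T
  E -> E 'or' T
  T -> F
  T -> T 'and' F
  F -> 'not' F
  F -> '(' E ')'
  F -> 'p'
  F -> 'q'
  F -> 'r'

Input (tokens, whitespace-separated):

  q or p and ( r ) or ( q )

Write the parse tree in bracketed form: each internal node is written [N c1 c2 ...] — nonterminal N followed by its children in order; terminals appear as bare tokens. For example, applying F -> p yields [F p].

[E [E [E [T [F q]]] or [T [T [F p]] and [F ( [E [T [F r]]] )]]] or [T [F ( [E [T [F q]]] )]]]

E
E or T
E or T or T
T or T or T
F or T or T
q or T or T
q or T and F or T
q or F and F or T
q or p and F or T
q or p and ( E ) or T
q or p and ( T ) or T
q or p and ( F ) or T
q or p and ( r ) or T
q or p and ( r ) or F
q or p and ( r ) or ( E )
q or p and ( r ) or ( T )
q or p and ( r ) or ( F )
q or p and ( r ) or ( q )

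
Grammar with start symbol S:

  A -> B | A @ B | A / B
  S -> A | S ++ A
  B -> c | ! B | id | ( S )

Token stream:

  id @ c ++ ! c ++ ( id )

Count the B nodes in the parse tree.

[S [S [S [A [A [B id]] @ [B c]]] ++ [A [B ! [B c]]]] ++ [A [B ( [S [A [B id]]] )]]]

6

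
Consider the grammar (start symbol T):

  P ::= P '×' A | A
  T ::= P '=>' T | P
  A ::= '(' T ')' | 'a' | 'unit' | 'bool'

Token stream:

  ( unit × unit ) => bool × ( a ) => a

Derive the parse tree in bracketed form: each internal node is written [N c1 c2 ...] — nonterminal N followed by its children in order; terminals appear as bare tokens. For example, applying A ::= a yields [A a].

T
P => T
A => T
( T ) => T
( P ) => T
( P × A ) => T
( A × A ) => T
( unit × A ) => T
( unit × unit ) => T
( unit × unit ) => P => T
( unit × unit ) => P × A => T
( unit × unit ) => A × A => T
( unit × unit ) => bool × A => T
( unit × unit ) => bool × ( T ) => T
( unit × unit ) => bool × ( P ) => T
( unit × unit ) => bool × ( A ) => T
( unit × unit ) => bool × ( a ) => T
( unit × unit ) => bool × ( a ) => P
( unit × unit ) => bool × ( a ) => A
( unit × unit ) => bool × ( a ) => a

[T [P [A ( [T [P [P [A unit]] × [A unit]]] )]] => [T [P [P [A bool]] × [A ( [T [P [A a]]] )]] => [T [P [A a]]]]]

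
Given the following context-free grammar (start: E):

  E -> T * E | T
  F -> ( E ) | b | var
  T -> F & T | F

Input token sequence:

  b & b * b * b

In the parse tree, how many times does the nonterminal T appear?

[E [T [F b] & [T [F b]]] * [E [T [F b]] * [E [T [F b]]]]]

4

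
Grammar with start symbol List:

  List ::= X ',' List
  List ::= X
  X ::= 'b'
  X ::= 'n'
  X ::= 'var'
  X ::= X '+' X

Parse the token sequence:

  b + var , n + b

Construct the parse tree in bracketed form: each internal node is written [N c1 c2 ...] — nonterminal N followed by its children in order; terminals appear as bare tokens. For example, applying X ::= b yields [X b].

[List [X [X b] + [X var]] , [List [X [X n] + [X b]]]]

List
X , List
X + X , List
b + X , List
b + var , List
b + var , X
b + var , X + X
b + var , n + X
b + var , n + b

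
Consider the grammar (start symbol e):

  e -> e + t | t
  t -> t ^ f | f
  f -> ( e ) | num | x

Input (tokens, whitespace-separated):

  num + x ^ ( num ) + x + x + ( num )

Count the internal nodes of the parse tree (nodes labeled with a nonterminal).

23

[e [e [e [e [e [t [f num]]] + [t [t [f x]] ^ [f ( [e [t [f num]]] )]]] + [t [f x]]] + [t [f x]]] + [t [f ( [e [t [f num]]] )]]]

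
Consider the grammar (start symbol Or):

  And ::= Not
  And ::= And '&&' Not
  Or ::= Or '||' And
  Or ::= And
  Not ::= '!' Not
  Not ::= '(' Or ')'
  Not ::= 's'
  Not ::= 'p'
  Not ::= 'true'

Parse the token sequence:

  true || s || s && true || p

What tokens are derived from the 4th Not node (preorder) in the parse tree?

true

[Or [Or [Or [Or [And [Not true]]] || [And [Not s]]] || [And [And [Not s]] && [Not true]]] || [And [Not p]]]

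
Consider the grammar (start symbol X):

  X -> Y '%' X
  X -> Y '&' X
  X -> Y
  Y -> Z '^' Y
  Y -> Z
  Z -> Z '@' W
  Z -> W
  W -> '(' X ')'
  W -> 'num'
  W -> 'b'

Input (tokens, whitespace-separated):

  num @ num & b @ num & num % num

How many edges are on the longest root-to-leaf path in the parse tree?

7

[X [Y [Z [Z [W num]] @ [W num]]] & [X [Y [Z [Z [W b]] @ [W num]]] & [X [Y [Z [W num]]] % [X [Y [Z [W num]]]]]]]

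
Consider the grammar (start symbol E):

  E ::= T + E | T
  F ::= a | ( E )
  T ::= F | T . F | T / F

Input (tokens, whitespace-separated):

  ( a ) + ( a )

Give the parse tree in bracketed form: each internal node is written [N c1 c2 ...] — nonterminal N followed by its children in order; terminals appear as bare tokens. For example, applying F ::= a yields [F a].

E
T + E
F + E
( E ) + E
( T ) + E
( F ) + E
( a ) + E
( a ) + T
( a ) + F
( a ) + ( E )
( a ) + ( T )
( a ) + ( F )
( a ) + ( a )

[E [T [F ( [E [T [F a]]] )]] + [E [T [F ( [E [T [F a]]] )]]]]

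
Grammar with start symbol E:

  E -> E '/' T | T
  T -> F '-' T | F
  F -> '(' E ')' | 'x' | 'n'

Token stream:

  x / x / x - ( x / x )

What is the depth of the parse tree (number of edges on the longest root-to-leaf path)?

8

[E [E [E [T [F x]]] / [T [F x]]] / [T [F x] - [T [F ( [E [E [T [F x]]] / [T [F x]]] )]]]]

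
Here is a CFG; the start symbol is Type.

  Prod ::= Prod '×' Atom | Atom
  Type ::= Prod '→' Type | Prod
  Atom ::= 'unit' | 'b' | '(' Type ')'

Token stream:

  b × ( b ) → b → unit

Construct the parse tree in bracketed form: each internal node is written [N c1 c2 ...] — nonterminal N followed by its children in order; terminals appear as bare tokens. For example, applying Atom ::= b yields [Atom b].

Type
Prod → Type
Prod × Atom → Type
Atom × Atom → Type
b × Atom → Type
b × ( Type ) → Type
b × ( Prod ) → Type
b × ( Atom ) → Type
b × ( b ) → Type
b × ( b ) → Prod → Type
b × ( b ) → Atom → Type
b × ( b ) → b → Type
b × ( b ) → b → Prod
b × ( b ) → b → Atom
b × ( b ) → b → unit

[Type [Prod [Prod [Atom b]] × [Atom ( [Type [Prod [Atom b]]] )]] → [Type [Prod [Atom b]] → [Type [Prod [Atom unit]]]]]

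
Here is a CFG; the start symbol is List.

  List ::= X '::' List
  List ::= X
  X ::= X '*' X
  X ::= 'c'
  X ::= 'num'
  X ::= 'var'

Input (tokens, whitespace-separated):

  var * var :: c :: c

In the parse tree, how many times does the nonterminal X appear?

[List [X [X var] * [X var]] :: [List [X c] :: [List [X c]]]]

5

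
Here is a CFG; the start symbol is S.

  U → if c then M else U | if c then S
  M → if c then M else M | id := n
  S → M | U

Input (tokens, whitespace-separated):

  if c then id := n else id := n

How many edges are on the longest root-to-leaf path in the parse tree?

3

[S [M if c then [M id := n] else [M id := n]]]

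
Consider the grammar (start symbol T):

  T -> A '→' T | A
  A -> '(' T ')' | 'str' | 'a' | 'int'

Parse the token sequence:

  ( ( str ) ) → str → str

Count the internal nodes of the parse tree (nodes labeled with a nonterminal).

[T [A ( [T [A ( [T [A str]] )]] )] → [T [A str] → [T [A str]]]]

10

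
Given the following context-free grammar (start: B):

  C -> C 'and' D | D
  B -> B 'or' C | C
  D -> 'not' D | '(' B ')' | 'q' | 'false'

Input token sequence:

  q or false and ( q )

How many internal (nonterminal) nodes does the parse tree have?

[B [B [C [D q]]] or [C [C [D false]] and [D ( [B [C [D q]]] )]]]

11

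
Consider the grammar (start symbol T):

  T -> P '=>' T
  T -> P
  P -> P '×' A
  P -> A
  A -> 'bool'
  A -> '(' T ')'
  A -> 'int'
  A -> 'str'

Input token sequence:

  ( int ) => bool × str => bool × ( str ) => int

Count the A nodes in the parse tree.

8

[T [P [A ( [T [P [A int]]] )]] => [T [P [P [A bool]] × [A str]] => [T [P [P [A bool]] × [A ( [T [P [A str]]] )]] => [T [P [A int]]]]]]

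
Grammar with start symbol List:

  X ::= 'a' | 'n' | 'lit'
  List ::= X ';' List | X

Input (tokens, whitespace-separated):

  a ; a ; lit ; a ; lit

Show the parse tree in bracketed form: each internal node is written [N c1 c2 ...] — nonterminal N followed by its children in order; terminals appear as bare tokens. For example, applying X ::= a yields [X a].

[List [X a] ; [List [X a] ; [List [X lit] ; [List [X a] ; [List [X lit]]]]]]

List
X ; List
a ; List
a ; X ; List
a ; a ; List
a ; a ; X ; List
a ; a ; lit ; List
a ; a ; lit ; X ; List
a ; a ; lit ; a ; List
a ; a ; lit ; a ; X
a ; a ; lit ; a ; lit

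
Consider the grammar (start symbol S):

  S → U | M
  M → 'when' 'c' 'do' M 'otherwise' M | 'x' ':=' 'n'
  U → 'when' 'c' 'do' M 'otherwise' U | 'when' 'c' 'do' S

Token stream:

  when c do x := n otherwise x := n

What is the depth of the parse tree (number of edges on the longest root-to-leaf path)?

3

[S [M when c do [M x := n] otherwise [M x := n]]]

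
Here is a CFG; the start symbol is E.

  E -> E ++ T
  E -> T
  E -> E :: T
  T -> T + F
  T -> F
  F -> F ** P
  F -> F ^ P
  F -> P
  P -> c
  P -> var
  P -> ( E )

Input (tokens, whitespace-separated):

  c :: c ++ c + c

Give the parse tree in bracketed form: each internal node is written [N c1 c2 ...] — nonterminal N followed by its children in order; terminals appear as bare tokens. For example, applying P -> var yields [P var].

E
E ++ T
E :: T ++ T
T :: T ++ T
F :: T ++ T
P :: T ++ T
c :: T ++ T
c :: F ++ T
c :: P ++ T
c :: c ++ T
c :: c ++ T + F
c :: c ++ F + F
c :: c ++ P + F
c :: c ++ c + F
c :: c ++ c + P
c :: c ++ c + c

[E [E [E [T [F [P c]]]] :: [T [F [P c]]]] ++ [T [T [F [P c]]] + [F [P c]]]]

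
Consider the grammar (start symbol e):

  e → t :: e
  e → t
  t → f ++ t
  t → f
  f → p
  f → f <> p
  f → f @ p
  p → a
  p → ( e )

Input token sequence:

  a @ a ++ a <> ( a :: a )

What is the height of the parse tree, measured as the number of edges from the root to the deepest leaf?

10

[e [t [f [f [p a]] @ [p a]] ++ [t [f [f [p a]] <> [p ( [e [t [f [p a]]] :: [e [t [f [p a]]]]] )]]]]]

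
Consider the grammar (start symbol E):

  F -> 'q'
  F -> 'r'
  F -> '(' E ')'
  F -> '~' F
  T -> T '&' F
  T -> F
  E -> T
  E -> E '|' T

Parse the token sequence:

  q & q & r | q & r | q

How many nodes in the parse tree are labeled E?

[E [E [E [T [T [T [F q]] & [F q]] & [F r]]] | [T [T [F q]] & [F r]]] | [T [F q]]]

3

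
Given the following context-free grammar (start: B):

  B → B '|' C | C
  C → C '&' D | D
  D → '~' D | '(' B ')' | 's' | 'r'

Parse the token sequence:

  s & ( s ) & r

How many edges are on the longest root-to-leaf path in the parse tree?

7

[B [C [C [C [D s]] & [D ( [B [C [D s]]] )]] & [D r]]]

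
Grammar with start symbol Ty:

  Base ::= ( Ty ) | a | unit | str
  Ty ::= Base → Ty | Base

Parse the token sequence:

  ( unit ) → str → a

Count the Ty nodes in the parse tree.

[Ty [Base ( [Ty [Base unit]] )] → [Ty [Base str] → [Ty [Base a]]]]

4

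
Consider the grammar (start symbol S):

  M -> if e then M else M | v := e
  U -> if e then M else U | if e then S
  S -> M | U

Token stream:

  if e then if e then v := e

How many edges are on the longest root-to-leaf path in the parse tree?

[S [U if e then [S [U if e then [S [M v := e]]]]]]

6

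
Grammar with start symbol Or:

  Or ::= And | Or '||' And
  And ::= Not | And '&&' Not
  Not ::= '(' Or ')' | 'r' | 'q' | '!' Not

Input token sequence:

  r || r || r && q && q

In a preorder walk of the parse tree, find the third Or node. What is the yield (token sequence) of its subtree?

[Or [Or [Or [And [Not r]]] || [And [Not r]]] || [And [And [And [Not r]] && [Not q]] && [Not q]]]

r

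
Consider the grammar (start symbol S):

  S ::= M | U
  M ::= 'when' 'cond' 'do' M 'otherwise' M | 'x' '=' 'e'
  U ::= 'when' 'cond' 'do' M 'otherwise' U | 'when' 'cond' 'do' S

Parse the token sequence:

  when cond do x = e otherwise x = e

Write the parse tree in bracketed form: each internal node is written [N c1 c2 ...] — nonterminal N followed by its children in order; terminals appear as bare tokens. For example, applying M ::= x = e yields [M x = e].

S
M
when cond do M otherwise M
when cond do x = e otherwise M
when cond do x = e otherwise x = e

[S [M when cond do [M x = e] otherwise [M x = e]]]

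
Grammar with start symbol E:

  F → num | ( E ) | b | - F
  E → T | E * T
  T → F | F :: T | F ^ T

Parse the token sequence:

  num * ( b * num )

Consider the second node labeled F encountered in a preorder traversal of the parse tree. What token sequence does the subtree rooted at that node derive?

( b * num )

[E [E [T [F num]]] * [T [F ( [E [E [T [F b]]] * [T [F num]]] )]]]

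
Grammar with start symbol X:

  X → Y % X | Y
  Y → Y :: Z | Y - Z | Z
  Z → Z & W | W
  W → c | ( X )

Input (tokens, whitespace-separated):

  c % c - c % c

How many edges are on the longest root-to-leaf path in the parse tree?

[X [Y [Z [W c]]] % [X [Y [Y [Z [W c]]] - [Z [W c]]] % [X [Y [Z [W c]]]]]]

6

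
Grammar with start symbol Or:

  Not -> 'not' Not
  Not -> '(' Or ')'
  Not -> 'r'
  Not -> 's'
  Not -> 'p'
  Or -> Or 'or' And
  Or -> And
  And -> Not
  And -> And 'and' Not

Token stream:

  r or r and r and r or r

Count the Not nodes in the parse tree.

[Or [Or [Or [And [Not r]]] or [And [And [And [Not r]] and [Not r]] and [Not r]]] or [And [Not r]]]

5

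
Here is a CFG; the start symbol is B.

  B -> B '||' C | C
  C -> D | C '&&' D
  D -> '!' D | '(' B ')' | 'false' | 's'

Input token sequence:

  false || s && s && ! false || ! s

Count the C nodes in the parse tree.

[B [B [B [C [D false]]] || [C [C [C [D s]] && [D s]] && [D ! [D false]]]] || [C [D ! [D s]]]]

5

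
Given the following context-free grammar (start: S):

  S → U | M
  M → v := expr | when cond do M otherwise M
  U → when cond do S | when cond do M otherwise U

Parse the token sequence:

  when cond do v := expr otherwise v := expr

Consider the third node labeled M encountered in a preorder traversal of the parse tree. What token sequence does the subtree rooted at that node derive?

v := expr

[S [M when cond do [M v := expr] otherwise [M v := expr]]]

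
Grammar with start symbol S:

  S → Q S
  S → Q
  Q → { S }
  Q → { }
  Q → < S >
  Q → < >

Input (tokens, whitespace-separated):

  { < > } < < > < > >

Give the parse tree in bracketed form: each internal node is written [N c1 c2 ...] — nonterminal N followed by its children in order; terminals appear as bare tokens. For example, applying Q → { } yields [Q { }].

[S [Q { [S [Q < >]] }] [S [Q < [S [Q < >] [S [Q < >]]] >]]]

S
Q S
{ S } S
{ Q } S
{ < > } S
{ < > } Q
{ < > } < S >
{ < > } < Q S >
{ < > } < < > S >
{ < > } < < > Q >
{ < > } < < > < > >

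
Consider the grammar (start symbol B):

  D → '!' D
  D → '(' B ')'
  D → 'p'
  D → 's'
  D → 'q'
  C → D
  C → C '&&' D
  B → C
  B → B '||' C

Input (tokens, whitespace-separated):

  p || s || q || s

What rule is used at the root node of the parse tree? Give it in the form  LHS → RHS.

[B [B [B [B [C [D p]]] || [C [D s]]] || [C [D q]]] || [C [D s]]]

B → B '||' C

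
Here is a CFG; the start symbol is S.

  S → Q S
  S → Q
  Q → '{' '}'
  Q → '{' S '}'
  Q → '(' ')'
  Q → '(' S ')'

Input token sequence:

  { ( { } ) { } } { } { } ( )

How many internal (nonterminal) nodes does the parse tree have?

14

[S [Q { [S [Q ( [S [Q { }]] )] [S [Q { }]]] }] [S [Q { }] [S [Q { }] [S [Q ( )]]]]]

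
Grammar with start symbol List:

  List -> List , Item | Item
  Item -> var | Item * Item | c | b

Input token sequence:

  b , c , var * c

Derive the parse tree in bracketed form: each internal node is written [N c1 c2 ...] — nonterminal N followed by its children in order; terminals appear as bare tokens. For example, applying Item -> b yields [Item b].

[List [List [List [Item b]] , [Item c]] , [Item [Item var] * [Item c]]]

List
List , Item
List , Item , Item
Item , Item , Item
b , Item , Item
b , c , Item
b , c , Item * Item
b , c , var * Item
b , c , var * c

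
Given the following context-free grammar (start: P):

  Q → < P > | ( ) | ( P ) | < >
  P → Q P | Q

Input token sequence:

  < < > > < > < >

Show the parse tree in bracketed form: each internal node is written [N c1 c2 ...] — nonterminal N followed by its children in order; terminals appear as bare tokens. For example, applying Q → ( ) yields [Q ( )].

P
Q P
< P > P
< Q > P
< < > > P
< < > > Q P
< < > > < > P
< < > > < > Q
< < > > < > < >

[P [Q < [P [Q < >]] >] [P [Q < >] [P [Q < >]]]]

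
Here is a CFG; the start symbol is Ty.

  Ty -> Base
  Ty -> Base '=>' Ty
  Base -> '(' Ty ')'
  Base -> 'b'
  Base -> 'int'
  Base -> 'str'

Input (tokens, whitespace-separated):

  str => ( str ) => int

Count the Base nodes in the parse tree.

[Ty [Base str] => [Ty [Base ( [Ty [Base str]] )] => [Ty [Base int]]]]

4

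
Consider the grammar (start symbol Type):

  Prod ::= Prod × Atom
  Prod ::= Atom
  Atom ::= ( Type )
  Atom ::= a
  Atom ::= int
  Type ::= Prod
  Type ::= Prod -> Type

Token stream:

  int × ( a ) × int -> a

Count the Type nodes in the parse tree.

3

[Type [Prod [Prod [Prod [Atom int]] × [Atom ( [Type [Prod [Atom a]]] )]] × [Atom int]] -> [Type [Prod [Atom a]]]]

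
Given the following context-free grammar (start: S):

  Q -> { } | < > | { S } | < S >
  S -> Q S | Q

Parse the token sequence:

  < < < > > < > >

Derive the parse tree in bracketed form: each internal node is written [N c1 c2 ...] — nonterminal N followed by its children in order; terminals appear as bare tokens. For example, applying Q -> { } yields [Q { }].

[S [Q < [S [Q < [S [Q < >]] >] [S [Q < >]]] >]]

S
Q
< S >
< Q S >
< < S > S >
< < Q > S >
< < < > > S >
< < < > > Q >
< < < > > < > >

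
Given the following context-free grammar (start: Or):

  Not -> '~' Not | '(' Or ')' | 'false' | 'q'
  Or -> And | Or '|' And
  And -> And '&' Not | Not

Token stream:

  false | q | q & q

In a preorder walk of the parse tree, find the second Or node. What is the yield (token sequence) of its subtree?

[Or [Or [Or [And [Not false]]] | [And [Not q]]] | [And [And [Not q]] & [Not q]]]

false | q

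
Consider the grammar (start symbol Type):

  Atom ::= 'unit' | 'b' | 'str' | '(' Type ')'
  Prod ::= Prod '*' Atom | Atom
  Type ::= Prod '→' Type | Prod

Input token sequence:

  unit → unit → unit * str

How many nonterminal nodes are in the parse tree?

[Type [Prod [Atom unit]] → [Type [Prod [Atom unit]] → [Type [Prod [Prod [Atom unit]] * [Atom str]]]]]

11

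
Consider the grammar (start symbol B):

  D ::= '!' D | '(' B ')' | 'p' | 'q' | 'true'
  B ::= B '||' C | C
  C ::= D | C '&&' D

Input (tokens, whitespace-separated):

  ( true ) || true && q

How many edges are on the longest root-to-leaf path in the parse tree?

[B [B [C [D ( [B [C [D true]]] )]]] || [C [C [D true]] && [D q]]]

7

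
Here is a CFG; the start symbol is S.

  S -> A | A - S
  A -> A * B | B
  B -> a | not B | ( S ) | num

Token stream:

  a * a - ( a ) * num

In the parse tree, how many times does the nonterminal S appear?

[S [A [A [B a]] * [B a]] - [S [A [A [B ( [S [A [B a]]] )]] * [B num]]]]

3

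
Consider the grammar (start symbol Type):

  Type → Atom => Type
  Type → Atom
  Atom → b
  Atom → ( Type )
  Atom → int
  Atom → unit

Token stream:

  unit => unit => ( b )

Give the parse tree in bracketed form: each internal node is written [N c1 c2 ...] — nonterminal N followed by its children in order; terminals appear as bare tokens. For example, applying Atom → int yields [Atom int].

Type
Atom => Type
unit => Type
unit => Atom => Type
unit => unit => Type
unit => unit => Atom
unit => unit => ( Type )
unit => unit => ( Atom )
unit => unit => ( b )

[Type [Atom unit] => [Type [Atom unit] => [Type [Atom ( [Type [Atom b]] )]]]]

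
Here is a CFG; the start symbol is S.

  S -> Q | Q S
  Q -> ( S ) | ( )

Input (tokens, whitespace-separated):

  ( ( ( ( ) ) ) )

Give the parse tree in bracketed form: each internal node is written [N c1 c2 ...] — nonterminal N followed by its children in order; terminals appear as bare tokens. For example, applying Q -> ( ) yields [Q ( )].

[S [Q ( [S [Q ( [S [Q ( [S [Q ( )]] )]] )]] )]]

S
Q
( S )
( Q )
( ( S ) )
( ( Q ) )
( ( ( S ) ) )
( ( ( Q ) ) )
( ( ( ( ) ) ) )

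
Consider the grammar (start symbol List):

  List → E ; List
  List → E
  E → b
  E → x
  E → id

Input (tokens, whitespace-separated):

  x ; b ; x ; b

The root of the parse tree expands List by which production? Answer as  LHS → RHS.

[List [E x] ; [List [E b] ; [List [E x] ; [List [E b]]]]]

List → E ; List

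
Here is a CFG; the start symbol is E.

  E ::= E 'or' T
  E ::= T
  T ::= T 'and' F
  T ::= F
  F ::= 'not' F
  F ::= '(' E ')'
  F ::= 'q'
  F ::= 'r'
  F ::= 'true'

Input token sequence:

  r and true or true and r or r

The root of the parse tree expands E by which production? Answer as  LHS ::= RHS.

E ::= E 'or' T

[E [E [E [T [T [F r]] and [F true]]] or [T [T [F true]] and [F r]]] or [T [F r]]]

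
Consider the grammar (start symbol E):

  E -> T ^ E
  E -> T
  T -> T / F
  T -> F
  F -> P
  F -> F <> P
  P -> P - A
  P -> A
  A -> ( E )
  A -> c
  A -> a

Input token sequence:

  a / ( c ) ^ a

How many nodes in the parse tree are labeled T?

4

[E [T [T [F [P [A a]]]] / [F [P [A ( [E [T [F [P [A c]]]]] )]]]] ^ [E [T [F [P [A a]]]]]]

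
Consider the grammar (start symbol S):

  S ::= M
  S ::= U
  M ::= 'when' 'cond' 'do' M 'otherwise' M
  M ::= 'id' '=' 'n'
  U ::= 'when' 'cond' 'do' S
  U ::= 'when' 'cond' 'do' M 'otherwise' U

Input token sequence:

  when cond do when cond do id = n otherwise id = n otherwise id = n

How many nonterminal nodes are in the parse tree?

6

[S [M when cond do [M when cond do [M id = n] otherwise [M id = n]] otherwise [M id = n]]]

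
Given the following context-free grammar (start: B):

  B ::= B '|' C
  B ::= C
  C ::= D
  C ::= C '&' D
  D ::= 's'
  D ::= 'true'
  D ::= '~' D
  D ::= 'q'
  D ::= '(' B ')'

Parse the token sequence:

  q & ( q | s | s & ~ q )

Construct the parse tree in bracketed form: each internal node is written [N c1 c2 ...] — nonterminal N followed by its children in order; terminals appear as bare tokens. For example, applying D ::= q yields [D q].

B
C
C & D
D & D
q & D
q & ( B )
q & ( B | C )
q & ( B | C | C )
q & ( C | C | C )
q & ( D | C | C )
q & ( q | C | C )
q & ( q | D | C )
q & ( q | s | C )
q & ( q | s | C & D )
q & ( q | s | D & D )
q & ( q | s | s & D )
q & ( q | s | s & ~ D )
q & ( q | s | s & ~ q )

[B [C [C [D q]] & [D ( [B [B [B [C [D q]]] | [C [D s]]] | [C [C [D s]] & [D ~ [D q]]]] )]]]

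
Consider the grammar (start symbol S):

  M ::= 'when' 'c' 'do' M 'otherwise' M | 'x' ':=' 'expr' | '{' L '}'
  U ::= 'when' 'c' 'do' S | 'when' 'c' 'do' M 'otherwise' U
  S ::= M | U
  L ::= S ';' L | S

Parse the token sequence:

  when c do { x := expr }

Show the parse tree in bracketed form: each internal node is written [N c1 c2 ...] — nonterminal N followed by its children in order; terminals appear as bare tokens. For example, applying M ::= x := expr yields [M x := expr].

[S [U when c do [S [M { [L [S [M x := expr]]] }]]]]

S
U
when c do S
when c do M
when c do { L }
when c do { S }
when c do { M }
when c do { x := expr }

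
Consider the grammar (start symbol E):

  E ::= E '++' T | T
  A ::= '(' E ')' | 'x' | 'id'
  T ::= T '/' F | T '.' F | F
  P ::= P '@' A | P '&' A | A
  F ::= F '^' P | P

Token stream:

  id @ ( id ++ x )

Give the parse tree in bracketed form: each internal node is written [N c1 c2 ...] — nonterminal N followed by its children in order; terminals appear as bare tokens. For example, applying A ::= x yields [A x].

E
T
F
P
P @ A
A @ A
id @ A
id @ ( E )
id @ ( E ++ T )
id @ ( T ++ T )
id @ ( F ++ T )
id @ ( P ++ T )
id @ ( A ++ T )
id @ ( id ++ T )
id @ ( id ++ F )
id @ ( id ++ P )
id @ ( id ++ A )
id @ ( id ++ x )

[E [T [F [P [P [A id]] @ [A ( [E [E [T [F [P [A id]]]]] ++ [T [F [P [A x]]]]] )]]]]]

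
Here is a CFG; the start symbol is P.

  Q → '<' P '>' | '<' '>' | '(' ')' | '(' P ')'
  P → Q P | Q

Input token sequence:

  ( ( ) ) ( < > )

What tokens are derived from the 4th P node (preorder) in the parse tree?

< >

[P [Q ( [P [Q ( )]] )] [P [Q ( [P [Q < >]] )]]]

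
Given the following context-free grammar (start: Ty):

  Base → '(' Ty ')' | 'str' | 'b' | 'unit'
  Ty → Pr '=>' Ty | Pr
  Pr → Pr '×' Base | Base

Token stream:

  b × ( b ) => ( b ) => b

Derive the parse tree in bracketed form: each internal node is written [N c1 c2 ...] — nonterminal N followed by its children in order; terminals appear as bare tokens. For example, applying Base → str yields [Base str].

[Ty [Pr [Pr [Base b]] × [Base ( [Ty [Pr [Base b]]] )]] => [Ty [Pr [Base ( [Ty [Pr [Base b]]] )]] => [Ty [Pr [Base b]]]]]

Ty
Pr => Ty
Pr × Base => Ty
Base × Base => Ty
b × Base => Ty
b × ( Ty ) => Ty
b × ( Pr ) => Ty
b × ( Base ) => Ty
b × ( b ) => Ty
b × ( b ) => Pr => Ty
b × ( b ) => Base => Ty
b × ( b ) => ( Ty ) => Ty
b × ( b ) => ( Pr ) => Ty
b × ( b ) => ( Base ) => Ty
b × ( b ) => ( b ) => Ty
b × ( b ) => ( b ) => Pr
b × ( b ) => ( b ) => Base
b × ( b ) => ( b ) => b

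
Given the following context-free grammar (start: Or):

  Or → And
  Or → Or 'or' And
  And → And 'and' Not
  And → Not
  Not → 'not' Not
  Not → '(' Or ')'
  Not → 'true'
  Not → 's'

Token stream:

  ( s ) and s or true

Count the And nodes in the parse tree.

4

[Or [Or [And [And [Not ( [Or [And [Not s]]] )]] and [Not s]]] or [And [Not true]]]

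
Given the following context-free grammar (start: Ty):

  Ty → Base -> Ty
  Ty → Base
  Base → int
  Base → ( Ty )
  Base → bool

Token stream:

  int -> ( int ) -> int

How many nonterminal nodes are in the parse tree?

[Ty [Base int] -> [Ty [Base ( [Ty [Base int]] )] -> [Ty [Base int]]]]

8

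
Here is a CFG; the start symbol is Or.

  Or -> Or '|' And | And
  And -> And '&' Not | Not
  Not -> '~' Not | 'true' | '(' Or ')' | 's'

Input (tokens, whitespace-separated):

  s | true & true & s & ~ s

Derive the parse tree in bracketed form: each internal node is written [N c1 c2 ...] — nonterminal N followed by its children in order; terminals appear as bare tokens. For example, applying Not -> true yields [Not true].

Or
Or | And
And | And
Not | And
s | And
s | And & Not
s | And & Not & Not
s | And & Not & Not & Not
s | Not & Not & Not & Not
s | true & Not & Not & Not
s | true & true & Not & Not
s | true & true & s & Not
s | true & true & s & ~ Not
s | true & true & s & ~ s

[Or [Or [And [Not s]]] | [And [And [And [And [Not true]] & [Not true]] & [Not s]] & [Not ~ [Not s]]]]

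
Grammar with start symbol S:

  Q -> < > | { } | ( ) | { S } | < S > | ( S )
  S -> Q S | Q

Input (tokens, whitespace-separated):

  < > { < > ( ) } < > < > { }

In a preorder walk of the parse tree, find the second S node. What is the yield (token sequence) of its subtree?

{ < > ( ) } < > < > { }

[S [Q < >] [S [Q { [S [Q < >] [S [Q ( )]]] }] [S [Q < >] [S [Q < >] [S [Q { }]]]]]]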